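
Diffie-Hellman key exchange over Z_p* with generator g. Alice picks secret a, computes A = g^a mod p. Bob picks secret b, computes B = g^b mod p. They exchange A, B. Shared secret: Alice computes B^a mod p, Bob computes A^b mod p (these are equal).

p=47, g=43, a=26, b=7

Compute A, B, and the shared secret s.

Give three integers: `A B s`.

Answer: 17 19 3

Derivation:
A = 43^26 mod 47  (bits of 26 = 11010)
  bit 0 = 1: r = r^2 * 43 mod 47 = 1^2 * 43 = 1*43 = 43
  bit 1 = 1: r = r^2 * 43 mod 47 = 43^2 * 43 = 16*43 = 30
  bit 2 = 0: r = r^2 mod 47 = 30^2 = 7
  bit 3 = 1: r = r^2 * 43 mod 47 = 7^2 * 43 = 2*43 = 39
  bit 4 = 0: r = r^2 mod 47 = 39^2 = 17
  -> A = 17
B = 43^7 mod 47  (bits of 7 = 111)
  bit 0 = 1: r = r^2 * 43 mod 47 = 1^2 * 43 = 1*43 = 43
  bit 1 = 1: r = r^2 * 43 mod 47 = 43^2 * 43 = 16*43 = 30
  bit 2 = 1: r = r^2 * 43 mod 47 = 30^2 * 43 = 7*43 = 19
  -> B = 19
s = B^a = 19^26 mod 47  (bits of 26 = 11010)
  bit 0 = 1: r = r^2 * 19 mod 47 = 1^2 * 19 = 1*19 = 19
  bit 1 = 1: r = r^2 * 19 mod 47 = 19^2 * 19 = 32*19 = 44
  bit 2 = 0: r = r^2 mod 47 = 44^2 = 9
  bit 3 = 1: r = r^2 * 19 mod 47 = 9^2 * 19 = 34*19 = 35
  bit 4 = 0: r = r^2 mod 47 = 35^2 = 3
  -> s = B^a = 3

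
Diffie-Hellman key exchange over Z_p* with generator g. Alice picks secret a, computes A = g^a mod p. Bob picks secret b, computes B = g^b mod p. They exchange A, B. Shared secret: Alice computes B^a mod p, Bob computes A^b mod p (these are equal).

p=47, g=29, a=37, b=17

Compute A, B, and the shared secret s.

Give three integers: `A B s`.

Answer: 11 44 33

Derivation:
A = 29^37 mod 47  (bits of 37 = 100101)
  bit 0 = 1: r = r^2 * 29 mod 47 = 1^2 * 29 = 1*29 = 29
  bit 1 = 0: r = r^2 mod 47 = 29^2 = 42
  bit 2 = 0: r = r^2 mod 47 = 42^2 = 25
  bit 3 = 1: r = r^2 * 29 mod 47 = 25^2 * 29 = 14*29 = 30
  bit 4 = 0: r = r^2 mod 47 = 30^2 = 7
  bit 5 = 1: r = r^2 * 29 mod 47 = 7^2 * 29 = 2*29 = 11
  -> A = 11
B = 29^17 mod 47  (bits of 17 = 10001)
  bit 0 = 1: r = r^2 * 29 mod 47 = 1^2 * 29 = 1*29 = 29
  bit 1 = 0: r = r^2 mod 47 = 29^2 = 42
  bit 2 = 0: r = r^2 mod 47 = 42^2 = 25
  bit 3 = 0: r = r^2 mod 47 = 25^2 = 14
  bit 4 = 1: r = r^2 * 29 mod 47 = 14^2 * 29 = 8*29 = 44
  -> B = 44
s = B^a = 44^37 mod 47  (bits of 37 = 100101)
  bit 0 = 1: r = r^2 * 44 mod 47 = 1^2 * 44 = 1*44 = 44
  bit 1 = 0: r = r^2 mod 47 = 44^2 = 9
  bit 2 = 0: r = r^2 mod 47 = 9^2 = 34
  bit 3 = 1: r = r^2 * 44 mod 47 = 34^2 * 44 = 28*44 = 10
  bit 4 = 0: r = r^2 mod 47 = 10^2 = 6
  bit 5 = 1: r = r^2 * 44 mod 47 = 6^2 * 44 = 36*44 = 33
  -> s = B^a = 33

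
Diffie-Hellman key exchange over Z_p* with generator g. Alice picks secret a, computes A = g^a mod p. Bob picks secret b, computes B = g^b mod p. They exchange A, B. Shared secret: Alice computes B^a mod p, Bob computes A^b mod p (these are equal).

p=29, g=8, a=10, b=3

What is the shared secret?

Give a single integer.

Answer: 6

Derivation:
A = 8^10 mod 29  (bits of 10 = 1010)
  bit 0 = 1: r = r^2 * 8 mod 29 = 1^2 * 8 = 1*8 = 8
  bit 1 = 0: r = r^2 mod 29 = 8^2 = 6
  bit 2 = 1: r = r^2 * 8 mod 29 = 6^2 * 8 = 7*8 = 27
  bit 3 = 0: r = r^2 mod 29 = 27^2 = 4
  -> A = 4
B = 8^3 mod 29  (bits of 3 = 11)
  bit 0 = 1: r = r^2 * 8 mod 29 = 1^2 * 8 = 1*8 = 8
  bit 1 = 1: r = r^2 * 8 mod 29 = 8^2 * 8 = 6*8 = 19
  -> B = 19
s = B^a = 19^10 mod 29  (bits of 10 = 1010)
  bit 0 = 1: r = r^2 * 19 mod 29 = 1^2 * 19 = 1*19 = 19
  bit 1 = 0: r = r^2 mod 29 = 19^2 = 13
  bit 2 = 1: r = r^2 * 19 mod 29 = 13^2 * 19 = 24*19 = 21
  bit 3 = 0: r = r^2 mod 29 = 21^2 = 6
  -> s = B^a = 6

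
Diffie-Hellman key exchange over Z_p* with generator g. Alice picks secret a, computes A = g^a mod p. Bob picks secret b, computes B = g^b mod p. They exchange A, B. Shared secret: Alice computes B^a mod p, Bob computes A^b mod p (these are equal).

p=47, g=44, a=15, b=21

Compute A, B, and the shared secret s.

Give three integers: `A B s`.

A = 44^15 mod 47  (bits of 15 = 1111)
  bit 0 = 1: r = r^2 * 44 mod 47 = 1^2 * 44 = 1*44 = 44
  bit 1 = 1: r = r^2 * 44 mod 47 = 44^2 * 44 = 9*44 = 20
  bit 2 = 1: r = r^2 * 44 mod 47 = 20^2 * 44 = 24*44 = 22
  bit 3 = 1: r = r^2 * 44 mod 47 = 22^2 * 44 = 14*44 = 5
  -> A = 5
B = 44^21 mod 47  (bits of 21 = 10101)
  bit 0 = 1: r = r^2 * 44 mod 47 = 1^2 * 44 = 1*44 = 44
  bit 1 = 0: r = r^2 mod 47 = 44^2 = 9
  bit 2 = 1: r = r^2 * 44 mod 47 = 9^2 * 44 = 34*44 = 39
  bit 3 = 0: r = r^2 mod 47 = 39^2 = 17
  bit 4 = 1: r = r^2 * 44 mod 47 = 17^2 * 44 = 7*44 = 26
  -> B = 26
s = B^a = 26^15 mod 47  (bits of 15 = 1111)
  bit 0 = 1: r = r^2 * 26 mod 47 = 1^2 * 26 = 1*26 = 26
  bit 1 = 1: r = r^2 * 26 mod 47 = 26^2 * 26 = 18*26 = 45
  bit 2 = 1: r = r^2 * 26 mod 47 = 45^2 * 26 = 4*26 = 10
  bit 3 = 1: r = r^2 * 26 mod 47 = 10^2 * 26 = 6*26 = 15
  -> s = B^a = 15

Answer: 5 26 15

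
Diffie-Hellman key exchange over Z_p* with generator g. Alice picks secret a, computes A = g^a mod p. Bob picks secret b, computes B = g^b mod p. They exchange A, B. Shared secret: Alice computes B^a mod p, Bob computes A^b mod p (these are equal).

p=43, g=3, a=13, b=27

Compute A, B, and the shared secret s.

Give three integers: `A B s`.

A = 3^13 mod 43  (bits of 13 = 1101)
  bit 0 = 1: r = r^2 * 3 mod 43 = 1^2 * 3 = 1*3 = 3
  bit 1 = 1: r = r^2 * 3 mod 43 = 3^2 * 3 = 9*3 = 27
  bit 2 = 0: r = r^2 mod 43 = 27^2 = 41
  bit 3 = 1: r = r^2 * 3 mod 43 = 41^2 * 3 = 4*3 = 12
  -> A = 12
B = 3^27 mod 43  (bits of 27 = 11011)
  bit 0 = 1: r = r^2 * 3 mod 43 = 1^2 * 3 = 1*3 = 3
  bit 1 = 1: r = r^2 * 3 mod 43 = 3^2 * 3 = 9*3 = 27
  bit 2 = 0: r = r^2 mod 43 = 27^2 = 41
  bit 3 = 1: r = r^2 * 3 mod 43 = 41^2 * 3 = 4*3 = 12
  bit 4 = 1: r = r^2 * 3 mod 43 = 12^2 * 3 = 15*3 = 2
  -> B = 2
s = B^a = 2^13 mod 43  (bits of 13 = 1101)
  bit 0 = 1: r = r^2 * 2 mod 43 = 1^2 * 2 = 1*2 = 2
  bit 1 = 1: r = r^2 * 2 mod 43 = 2^2 * 2 = 4*2 = 8
  bit 2 = 0: r = r^2 mod 43 = 8^2 = 21
  bit 3 = 1: r = r^2 * 2 mod 43 = 21^2 * 2 = 11*2 = 22
  -> s = B^a = 22

Answer: 12 2 22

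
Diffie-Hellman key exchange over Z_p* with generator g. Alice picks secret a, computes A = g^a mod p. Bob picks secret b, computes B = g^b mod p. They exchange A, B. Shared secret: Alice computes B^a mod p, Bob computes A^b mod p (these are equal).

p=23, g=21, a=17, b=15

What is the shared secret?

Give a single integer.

A = 21^17 mod 23  (bits of 17 = 10001)
  bit 0 = 1: r = r^2 * 21 mod 23 = 1^2 * 21 = 1*21 = 21
  bit 1 = 0: r = r^2 mod 23 = 21^2 = 4
  bit 2 = 0: r = r^2 mod 23 = 4^2 = 16
  bit 3 = 0: r = r^2 mod 23 = 16^2 = 3
  bit 4 = 1: r = r^2 * 21 mod 23 = 3^2 * 21 = 9*21 = 5
  -> A = 5
B = 21^15 mod 23  (bits of 15 = 1111)
  bit 0 = 1: r = r^2 * 21 mod 23 = 1^2 * 21 = 1*21 = 21
  bit 1 = 1: r = r^2 * 21 mod 23 = 21^2 * 21 = 4*21 = 15
  bit 2 = 1: r = r^2 * 21 mod 23 = 15^2 * 21 = 18*21 = 10
  bit 3 = 1: r = r^2 * 21 mod 23 = 10^2 * 21 = 8*21 = 7
  -> B = 7
s = B^a = 7^17 mod 23  (bits of 17 = 10001)
  bit 0 = 1: r = r^2 * 7 mod 23 = 1^2 * 7 = 1*7 = 7
  bit 1 = 0: r = r^2 mod 23 = 7^2 = 3
  bit 2 = 0: r = r^2 mod 23 = 3^2 = 9
  bit 3 = 0: r = r^2 mod 23 = 9^2 = 12
  bit 4 = 1: r = r^2 * 7 mod 23 = 12^2 * 7 = 6*7 = 19
  -> s = B^a = 19

Answer: 19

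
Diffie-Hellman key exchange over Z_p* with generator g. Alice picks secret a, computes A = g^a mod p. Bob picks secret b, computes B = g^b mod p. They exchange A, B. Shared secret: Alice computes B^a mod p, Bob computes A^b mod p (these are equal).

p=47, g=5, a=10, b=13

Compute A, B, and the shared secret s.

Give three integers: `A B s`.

Answer: 12 43 6

Derivation:
A = 5^10 mod 47  (bits of 10 = 1010)
  bit 0 = 1: r = r^2 * 5 mod 47 = 1^2 * 5 = 1*5 = 5
  bit 1 = 0: r = r^2 mod 47 = 5^2 = 25
  bit 2 = 1: r = r^2 * 5 mod 47 = 25^2 * 5 = 14*5 = 23
  bit 3 = 0: r = r^2 mod 47 = 23^2 = 12
  -> A = 12
B = 5^13 mod 47  (bits of 13 = 1101)
  bit 0 = 1: r = r^2 * 5 mod 47 = 1^2 * 5 = 1*5 = 5
  bit 1 = 1: r = r^2 * 5 mod 47 = 5^2 * 5 = 25*5 = 31
  bit 2 = 0: r = r^2 mod 47 = 31^2 = 21
  bit 3 = 1: r = r^2 * 5 mod 47 = 21^2 * 5 = 18*5 = 43
  -> B = 43
s = B^a = 43^10 mod 47  (bits of 10 = 1010)
  bit 0 = 1: r = r^2 * 43 mod 47 = 1^2 * 43 = 1*43 = 43
  bit 1 = 0: r = r^2 mod 47 = 43^2 = 16
  bit 2 = 1: r = r^2 * 43 mod 47 = 16^2 * 43 = 21*43 = 10
  bit 3 = 0: r = r^2 mod 47 = 10^2 = 6
  -> s = B^a = 6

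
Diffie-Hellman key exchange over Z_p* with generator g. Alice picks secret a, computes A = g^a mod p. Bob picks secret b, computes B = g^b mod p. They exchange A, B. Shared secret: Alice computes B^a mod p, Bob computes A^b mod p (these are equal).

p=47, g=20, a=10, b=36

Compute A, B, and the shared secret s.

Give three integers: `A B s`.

Answer: 25 32 16

Derivation:
A = 20^10 mod 47  (bits of 10 = 1010)
  bit 0 = 1: r = r^2 * 20 mod 47 = 1^2 * 20 = 1*20 = 20
  bit 1 = 0: r = r^2 mod 47 = 20^2 = 24
  bit 2 = 1: r = r^2 * 20 mod 47 = 24^2 * 20 = 12*20 = 5
  bit 3 = 0: r = r^2 mod 47 = 5^2 = 25
  -> A = 25
B = 20^36 mod 47  (bits of 36 = 100100)
  bit 0 = 1: r = r^2 * 20 mod 47 = 1^2 * 20 = 1*20 = 20
  bit 1 = 0: r = r^2 mod 47 = 20^2 = 24
  bit 2 = 0: r = r^2 mod 47 = 24^2 = 12
  bit 3 = 1: r = r^2 * 20 mod 47 = 12^2 * 20 = 3*20 = 13
  bit 4 = 0: r = r^2 mod 47 = 13^2 = 28
  bit 5 = 0: r = r^2 mod 47 = 28^2 = 32
  -> B = 32
s = B^a = 32^10 mod 47  (bits of 10 = 1010)
  bit 0 = 1: r = r^2 * 32 mod 47 = 1^2 * 32 = 1*32 = 32
  bit 1 = 0: r = r^2 mod 47 = 32^2 = 37
  bit 2 = 1: r = r^2 * 32 mod 47 = 37^2 * 32 = 6*32 = 4
  bit 3 = 0: r = r^2 mod 47 = 4^2 = 16
  -> s = B^a = 16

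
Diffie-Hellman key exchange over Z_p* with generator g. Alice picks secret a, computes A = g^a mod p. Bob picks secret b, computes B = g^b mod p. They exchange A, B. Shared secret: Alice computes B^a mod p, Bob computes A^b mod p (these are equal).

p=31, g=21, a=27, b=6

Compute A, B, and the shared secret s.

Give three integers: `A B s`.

A = 21^27 mod 31  (bits of 27 = 11011)
  bit 0 = 1: r = r^2 * 21 mod 31 = 1^2 * 21 = 1*21 = 21
  bit 1 = 1: r = r^2 * 21 mod 31 = 21^2 * 21 = 7*21 = 23
  bit 2 = 0: r = r^2 mod 31 = 23^2 = 2
  bit 3 = 1: r = r^2 * 21 mod 31 = 2^2 * 21 = 4*21 = 22
  bit 4 = 1: r = r^2 * 21 mod 31 = 22^2 * 21 = 19*21 = 27
  -> A = 27
B = 21^6 mod 31  (bits of 6 = 110)
  bit 0 = 1: r = r^2 * 21 mod 31 = 1^2 * 21 = 1*21 = 21
  bit 1 = 1: r = r^2 * 21 mod 31 = 21^2 * 21 = 7*21 = 23
  bit 2 = 0: r = r^2 mod 31 = 23^2 = 2
  -> B = 2
s = B^a = 2^27 mod 31  (bits of 27 = 11011)
  bit 0 = 1: r = r^2 * 2 mod 31 = 1^2 * 2 = 1*2 = 2
  bit 1 = 1: r = r^2 * 2 mod 31 = 2^2 * 2 = 4*2 = 8
  bit 2 = 0: r = r^2 mod 31 = 8^2 = 2
  bit 3 = 1: r = r^2 * 2 mod 31 = 2^2 * 2 = 4*2 = 8
  bit 4 = 1: r = r^2 * 2 mod 31 = 8^2 * 2 = 2*2 = 4
  -> s = B^a = 4

Answer: 27 2 4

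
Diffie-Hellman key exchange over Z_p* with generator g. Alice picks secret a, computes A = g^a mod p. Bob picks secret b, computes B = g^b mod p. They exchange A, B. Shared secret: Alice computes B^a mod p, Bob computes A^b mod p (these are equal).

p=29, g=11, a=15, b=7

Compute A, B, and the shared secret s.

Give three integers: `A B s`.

A = 11^15 mod 29  (bits of 15 = 1111)
  bit 0 = 1: r = r^2 * 11 mod 29 = 1^2 * 11 = 1*11 = 11
  bit 1 = 1: r = r^2 * 11 mod 29 = 11^2 * 11 = 5*11 = 26
  bit 2 = 1: r = r^2 * 11 mod 29 = 26^2 * 11 = 9*11 = 12
  bit 3 = 1: r = r^2 * 11 mod 29 = 12^2 * 11 = 28*11 = 18
  -> A = 18
B = 11^7 mod 29  (bits of 7 = 111)
  bit 0 = 1: r = r^2 * 11 mod 29 = 1^2 * 11 = 1*11 = 11
  bit 1 = 1: r = r^2 * 11 mod 29 = 11^2 * 11 = 5*11 = 26
  bit 2 = 1: r = r^2 * 11 mod 29 = 26^2 * 11 = 9*11 = 12
  -> B = 12
s = B^a = 12^15 mod 29  (bits of 15 = 1111)
  bit 0 = 1: r = r^2 * 12 mod 29 = 1^2 * 12 = 1*12 = 12
  bit 1 = 1: r = r^2 * 12 mod 29 = 12^2 * 12 = 28*12 = 17
  bit 2 = 1: r = r^2 * 12 mod 29 = 17^2 * 12 = 28*12 = 17
  bit 3 = 1: r = r^2 * 12 mod 29 = 17^2 * 12 = 28*12 = 17
  -> s = B^a = 17

Answer: 18 12 17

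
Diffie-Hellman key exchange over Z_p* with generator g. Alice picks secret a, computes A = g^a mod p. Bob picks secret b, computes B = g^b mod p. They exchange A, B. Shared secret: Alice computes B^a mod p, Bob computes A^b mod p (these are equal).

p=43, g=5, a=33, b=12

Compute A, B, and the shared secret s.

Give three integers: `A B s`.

Answer: 2 41 11

Derivation:
A = 5^33 mod 43  (bits of 33 = 100001)
  bit 0 = 1: r = r^2 * 5 mod 43 = 1^2 * 5 = 1*5 = 5
  bit 1 = 0: r = r^2 mod 43 = 5^2 = 25
  bit 2 = 0: r = r^2 mod 43 = 25^2 = 23
  bit 3 = 0: r = r^2 mod 43 = 23^2 = 13
  bit 4 = 0: r = r^2 mod 43 = 13^2 = 40
  bit 5 = 1: r = r^2 * 5 mod 43 = 40^2 * 5 = 9*5 = 2
  -> A = 2
B = 5^12 mod 43  (bits of 12 = 1100)
  bit 0 = 1: r = r^2 * 5 mod 43 = 1^2 * 5 = 1*5 = 5
  bit 1 = 1: r = r^2 * 5 mod 43 = 5^2 * 5 = 25*5 = 39
  bit 2 = 0: r = r^2 mod 43 = 39^2 = 16
  bit 3 = 0: r = r^2 mod 43 = 16^2 = 41
  -> B = 41
s = B^a = 41^33 mod 43  (bits of 33 = 100001)
  bit 0 = 1: r = r^2 * 41 mod 43 = 1^2 * 41 = 1*41 = 41
  bit 1 = 0: r = r^2 mod 43 = 41^2 = 4
  bit 2 = 0: r = r^2 mod 43 = 4^2 = 16
  bit 3 = 0: r = r^2 mod 43 = 16^2 = 41
  bit 4 = 0: r = r^2 mod 43 = 41^2 = 4
  bit 5 = 1: r = r^2 * 41 mod 43 = 4^2 * 41 = 16*41 = 11
  -> s = B^a = 11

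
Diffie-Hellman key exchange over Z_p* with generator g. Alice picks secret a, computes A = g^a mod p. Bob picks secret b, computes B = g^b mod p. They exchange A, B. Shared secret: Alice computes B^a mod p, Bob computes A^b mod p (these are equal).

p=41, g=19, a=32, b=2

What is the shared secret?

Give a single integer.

A = 19^32 mod 41  (bits of 32 = 100000)
  bit 0 = 1: r = r^2 * 19 mod 41 = 1^2 * 19 = 1*19 = 19
  bit 1 = 0: r = r^2 mod 41 = 19^2 = 33
  bit 2 = 0: r = r^2 mod 41 = 33^2 = 23
  bit 3 = 0: r = r^2 mod 41 = 23^2 = 37
  bit 4 = 0: r = r^2 mod 41 = 37^2 = 16
  bit 5 = 0: r = r^2 mod 41 = 16^2 = 10
  -> A = 10
B = 19^2 mod 41  (bits of 2 = 10)
  bit 0 = 1: r = r^2 * 19 mod 41 = 1^2 * 19 = 1*19 = 19
  bit 1 = 0: r = r^2 mod 41 = 19^2 = 33
  -> B = 33
s = B^a = 33^32 mod 41  (bits of 32 = 100000)
  bit 0 = 1: r = r^2 * 33 mod 41 = 1^2 * 33 = 1*33 = 33
  bit 1 = 0: r = r^2 mod 41 = 33^2 = 23
  bit 2 = 0: r = r^2 mod 41 = 23^2 = 37
  bit 3 = 0: r = r^2 mod 41 = 37^2 = 16
  bit 4 = 0: r = r^2 mod 41 = 16^2 = 10
  bit 5 = 0: r = r^2 mod 41 = 10^2 = 18
  -> s = B^a = 18

Answer: 18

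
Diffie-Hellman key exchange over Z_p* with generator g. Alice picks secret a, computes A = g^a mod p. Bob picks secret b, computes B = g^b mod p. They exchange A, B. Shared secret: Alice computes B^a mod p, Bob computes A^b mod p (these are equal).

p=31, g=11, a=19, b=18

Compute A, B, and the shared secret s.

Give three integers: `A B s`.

Answer: 22 2 16

Derivation:
A = 11^19 mod 31  (bits of 19 = 10011)
  bit 0 = 1: r = r^2 * 11 mod 31 = 1^2 * 11 = 1*11 = 11
  bit 1 = 0: r = r^2 mod 31 = 11^2 = 28
  bit 2 = 0: r = r^2 mod 31 = 28^2 = 9
  bit 3 = 1: r = r^2 * 11 mod 31 = 9^2 * 11 = 19*11 = 23
  bit 4 = 1: r = r^2 * 11 mod 31 = 23^2 * 11 = 2*11 = 22
  -> A = 22
B = 11^18 mod 31  (bits of 18 = 10010)
  bit 0 = 1: r = r^2 * 11 mod 31 = 1^2 * 11 = 1*11 = 11
  bit 1 = 0: r = r^2 mod 31 = 11^2 = 28
  bit 2 = 0: r = r^2 mod 31 = 28^2 = 9
  bit 3 = 1: r = r^2 * 11 mod 31 = 9^2 * 11 = 19*11 = 23
  bit 4 = 0: r = r^2 mod 31 = 23^2 = 2
  -> B = 2
s = B^a = 2^19 mod 31  (bits of 19 = 10011)
  bit 0 = 1: r = r^2 * 2 mod 31 = 1^2 * 2 = 1*2 = 2
  bit 1 = 0: r = r^2 mod 31 = 2^2 = 4
  bit 2 = 0: r = r^2 mod 31 = 4^2 = 16
  bit 3 = 1: r = r^2 * 2 mod 31 = 16^2 * 2 = 8*2 = 16
  bit 4 = 1: r = r^2 * 2 mod 31 = 16^2 * 2 = 8*2 = 16
  -> s = B^a = 16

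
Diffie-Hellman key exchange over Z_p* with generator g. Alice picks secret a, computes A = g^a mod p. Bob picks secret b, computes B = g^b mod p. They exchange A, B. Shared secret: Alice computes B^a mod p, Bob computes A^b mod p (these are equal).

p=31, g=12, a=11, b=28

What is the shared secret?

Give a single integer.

A = 12^11 mod 31  (bits of 11 = 1011)
  bit 0 = 1: r = r^2 * 12 mod 31 = 1^2 * 12 = 1*12 = 12
  bit 1 = 0: r = r^2 mod 31 = 12^2 = 20
  bit 2 = 1: r = r^2 * 12 mod 31 = 20^2 * 12 = 28*12 = 26
  bit 3 = 1: r = r^2 * 12 mod 31 = 26^2 * 12 = 25*12 = 21
  -> A = 21
B = 12^28 mod 31  (bits of 28 = 11100)
  bit 0 = 1: r = r^2 * 12 mod 31 = 1^2 * 12 = 1*12 = 12
  bit 1 = 1: r = r^2 * 12 mod 31 = 12^2 * 12 = 20*12 = 23
  bit 2 = 1: r = r^2 * 12 mod 31 = 23^2 * 12 = 2*12 = 24
  bit 3 = 0: r = r^2 mod 31 = 24^2 = 18
  bit 4 = 0: r = r^2 mod 31 = 18^2 = 14
  -> B = 14
s = B^a = 14^11 mod 31  (bits of 11 = 1011)
  bit 0 = 1: r = r^2 * 14 mod 31 = 1^2 * 14 = 1*14 = 14
  bit 1 = 0: r = r^2 mod 31 = 14^2 = 10
  bit 2 = 1: r = r^2 * 14 mod 31 = 10^2 * 14 = 7*14 = 5
  bit 3 = 1: r = r^2 * 14 mod 31 = 5^2 * 14 = 25*14 = 9
  -> s = B^a = 9

Answer: 9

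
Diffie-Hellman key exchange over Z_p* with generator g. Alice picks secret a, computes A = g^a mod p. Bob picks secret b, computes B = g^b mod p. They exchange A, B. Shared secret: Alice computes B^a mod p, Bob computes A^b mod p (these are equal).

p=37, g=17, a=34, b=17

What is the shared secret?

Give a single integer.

Answer: 30

Derivation:
A = 17^34 mod 37  (bits of 34 = 100010)
  bit 0 = 1: r = r^2 * 17 mod 37 = 1^2 * 17 = 1*17 = 17
  bit 1 = 0: r = r^2 mod 37 = 17^2 = 30
  bit 2 = 0: r = r^2 mod 37 = 30^2 = 12
  bit 3 = 0: r = r^2 mod 37 = 12^2 = 33
  bit 4 = 1: r = r^2 * 17 mod 37 = 33^2 * 17 = 16*17 = 13
  bit 5 = 0: r = r^2 mod 37 = 13^2 = 21
  -> A = 21
B = 17^17 mod 37  (bits of 17 = 10001)
  bit 0 = 1: r = r^2 * 17 mod 37 = 1^2 * 17 = 1*17 = 17
  bit 1 = 0: r = r^2 mod 37 = 17^2 = 30
  bit 2 = 0: r = r^2 mod 37 = 30^2 = 12
  bit 3 = 0: r = r^2 mod 37 = 12^2 = 33
  bit 4 = 1: r = r^2 * 17 mod 37 = 33^2 * 17 = 16*17 = 13
  -> B = 13
s = B^a = 13^34 mod 37  (bits of 34 = 100010)
  bit 0 = 1: r = r^2 * 13 mod 37 = 1^2 * 13 = 1*13 = 13
  bit 1 = 0: r = r^2 mod 37 = 13^2 = 21
  bit 2 = 0: r = r^2 mod 37 = 21^2 = 34
  bit 3 = 0: r = r^2 mod 37 = 34^2 = 9
  bit 4 = 1: r = r^2 * 13 mod 37 = 9^2 * 13 = 7*13 = 17
  bit 5 = 0: r = r^2 mod 37 = 17^2 = 30
  -> s = B^a = 30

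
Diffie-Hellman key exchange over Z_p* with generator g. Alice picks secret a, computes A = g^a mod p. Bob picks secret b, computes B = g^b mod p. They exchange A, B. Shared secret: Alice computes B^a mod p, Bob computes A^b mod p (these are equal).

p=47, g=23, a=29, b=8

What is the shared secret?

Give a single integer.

Answer: 12

Derivation:
A = 23^29 mod 47  (bits of 29 = 11101)
  bit 0 = 1: r = r^2 * 23 mod 47 = 1^2 * 23 = 1*23 = 23
  bit 1 = 1: r = r^2 * 23 mod 47 = 23^2 * 23 = 12*23 = 41
  bit 2 = 1: r = r^2 * 23 mod 47 = 41^2 * 23 = 36*23 = 29
  bit 3 = 0: r = r^2 mod 47 = 29^2 = 42
  bit 4 = 1: r = r^2 * 23 mod 47 = 42^2 * 23 = 25*23 = 11
  -> A = 11
B = 23^8 mod 47  (bits of 8 = 1000)
  bit 0 = 1: r = r^2 * 23 mod 47 = 1^2 * 23 = 1*23 = 23
  bit 1 = 0: r = r^2 mod 47 = 23^2 = 12
  bit 2 = 0: r = r^2 mod 47 = 12^2 = 3
  bit 3 = 0: r = r^2 mod 47 = 3^2 = 9
  -> B = 9
s = B^a = 9^29 mod 47  (bits of 29 = 11101)
  bit 0 = 1: r = r^2 * 9 mod 47 = 1^2 * 9 = 1*9 = 9
  bit 1 = 1: r = r^2 * 9 mod 47 = 9^2 * 9 = 34*9 = 24
  bit 2 = 1: r = r^2 * 9 mod 47 = 24^2 * 9 = 12*9 = 14
  bit 3 = 0: r = r^2 mod 47 = 14^2 = 8
  bit 4 = 1: r = r^2 * 9 mod 47 = 8^2 * 9 = 17*9 = 12
  -> s = B^a = 12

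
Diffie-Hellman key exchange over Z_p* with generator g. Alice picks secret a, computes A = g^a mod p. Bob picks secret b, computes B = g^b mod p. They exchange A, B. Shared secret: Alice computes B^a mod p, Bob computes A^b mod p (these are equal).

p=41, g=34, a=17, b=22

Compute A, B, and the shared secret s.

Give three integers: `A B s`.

Answer: 11 33 2

Derivation:
A = 34^17 mod 41  (bits of 17 = 10001)
  bit 0 = 1: r = r^2 * 34 mod 41 = 1^2 * 34 = 1*34 = 34
  bit 1 = 0: r = r^2 mod 41 = 34^2 = 8
  bit 2 = 0: r = r^2 mod 41 = 8^2 = 23
  bit 3 = 0: r = r^2 mod 41 = 23^2 = 37
  bit 4 = 1: r = r^2 * 34 mod 41 = 37^2 * 34 = 16*34 = 11
  -> A = 11
B = 34^22 mod 41  (bits of 22 = 10110)
  bit 0 = 1: r = r^2 * 34 mod 41 = 1^2 * 34 = 1*34 = 34
  bit 1 = 0: r = r^2 mod 41 = 34^2 = 8
  bit 2 = 1: r = r^2 * 34 mod 41 = 8^2 * 34 = 23*34 = 3
  bit 3 = 1: r = r^2 * 34 mod 41 = 3^2 * 34 = 9*34 = 19
  bit 4 = 0: r = r^2 mod 41 = 19^2 = 33
  -> B = 33
s = B^a = 33^17 mod 41  (bits of 17 = 10001)
  bit 0 = 1: r = r^2 * 33 mod 41 = 1^2 * 33 = 1*33 = 33
  bit 1 = 0: r = r^2 mod 41 = 33^2 = 23
  bit 2 = 0: r = r^2 mod 41 = 23^2 = 37
  bit 3 = 0: r = r^2 mod 41 = 37^2 = 16
  bit 4 = 1: r = r^2 * 33 mod 41 = 16^2 * 33 = 10*33 = 2
  -> s = B^a = 2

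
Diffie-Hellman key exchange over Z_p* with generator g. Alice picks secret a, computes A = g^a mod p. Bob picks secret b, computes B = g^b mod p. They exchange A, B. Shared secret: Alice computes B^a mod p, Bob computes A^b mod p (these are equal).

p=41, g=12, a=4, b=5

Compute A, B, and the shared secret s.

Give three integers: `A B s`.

Answer: 31 3 40

Derivation:
A = 12^4 mod 41  (bits of 4 = 100)
  bit 0 = 1: r = r^2 * 12 mod 41 = 1^2 * 12 = 1*12 = 12
  bit 1 = 0: r = r^2 mod 41 = 12^2 = 21
  bit 2 = 0: r = r^2 mod 41 = 21^2 = 31
  -> A = 31
B = 12^5 mod 41  (bits of 5 = 101)
  bit 0 = 1: r = r^2 * 12 mod 41 = 1^2 * 12 = 1*12 = 12
  bit 1 = 0: r = r^2 mod 41 = 12^2 = 21
  bit 2 = 1: r = r^2 * 12 mod 41 = 21^2 * 12 = 31*12 = 3
  -> B = 3
s = B^a = 3^4 mod 41  (bits of 4 = 100)
  bit 0 = 1: r = r^2 * 3 mod 41 = 1^2 * 3 = 1*3 = 3
  bit 1 = 0: r = r^2 mod 41 = 3^2 = 9
  bit 2 = 0: r = r^2 mod 41 = 9^2 = 40
  -> s = B^a = 40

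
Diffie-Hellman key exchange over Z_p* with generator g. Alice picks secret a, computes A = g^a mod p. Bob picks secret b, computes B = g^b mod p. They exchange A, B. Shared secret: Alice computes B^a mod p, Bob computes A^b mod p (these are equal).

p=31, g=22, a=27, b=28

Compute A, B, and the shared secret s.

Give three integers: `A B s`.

A = 22^27 mod 31  (bits of 27 = 11011)
  bit 0 = 1: r = r^2 * 22 mod 31 = 1^2 * 22 = 1*22 = 22
  bit 1 = 1: r = r^2 * 22 mod 31 = 22^2 * 22 = 19*22 = 15
  bit 2 = 0: r = r^2 mod 31 = 15^2 = 8
  bit 3 = 1: r = r^2 * 22 mod 31 = 8^2 * 22 = 2*22 = 13
  bit 4 = 1: r = r^2 * 22 mod 31 = 13^2 * 22 = 14*22 = 29
  -> A = 29
B = 22^28 mod 31  (bits of 28 = 11100)
  bit 0 = 1: r = r^2 * 22 mod 31 = 1^2 * 22 = 1*22 = 22
  bit 1 = 1: r = r^2 * 22 mod 31 = 22^2 * 22 = 19*22 = 15
  bit 2 = 1: r = r^2 * 22 mod 31 = 15^2 * 22 = 8*22 = 21
  bit 3 = 0: r = r^2 mod 31 = 21^2 = 7
  bit 4 = 0: r = r^2 mod 31 = 7^2 = 18
  -> B = 18
s = B^a = 18^27 mod 31  (bits of 27 = 11011)
  bit 0 = 1: r = r^2 * 18 mod 31 = 1^2 * 18 = 1*18 = 18
  bit 1 = 1: r = r^2 * 18 mod 31 = 18^2 * 18 = 14*18 = 4
  bit 2 = 0: r = r^2 mod 31 = 4^2 = 16
  bit 3 = 1: r = r^2 * 18 mod 31 = 16^2 * 18 = 8*18 = 20
  bit 4 = 1: r = r^2 * 18 mod 31 = 20^2 * 18 = 28*18 = 8
  -> s = B^a = 8

Answer: 29 18 8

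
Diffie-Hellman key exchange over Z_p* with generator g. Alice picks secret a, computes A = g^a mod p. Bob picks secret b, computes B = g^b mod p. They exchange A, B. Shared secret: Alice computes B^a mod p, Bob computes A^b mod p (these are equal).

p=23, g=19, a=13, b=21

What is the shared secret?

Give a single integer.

Answer: 10

Derivation:
A = 19^13 mod 23  (bits of 13 = 1101)
  bit 0 = 1: r = r^2 * 19 mod 23 = 1^2 * 19 = 1*19 = 19
  bit 1 = 1: r = r^2 * 19 mod 23 = 19^2 * 19 = 16*19 = 5
  bit 2 = 0: r = r^2 mod 23 = 5^2 = 2
  bit 3 = 1: r = r^2 * 19 mod 23 = 2^2 * 19 = 4*19 = 7
  -> A = 7
B = 19^21 mod 23  (bits of 21 = 10101)
  bit 0 = 1: r = r^2 * 19 mod 23 = 1^2 * 19 = 1*19 = 19
  bit 1 = 0: r = r^2 mod 23 = 19^2 = 16
  bit 2 = 1: r = r^2 * 19 mod 23 = 16^2 * 19 = 3*19 = 11
  bit 3 = 0: r = r^2 mod 23 = 11^2 = 6
  bit 4 = 1: r = r^2 * 19 mod 23 = 6^2 * 19 = 13*19 = 17
  -> B = 17
s = B^a = 17^13 mod 23  (bits of 13 = 1101)
  bit 0 = 1: r = r^2 * 17 mod 23 = 1^2 * 17 = 1*17 = 17
  bit 1 = 1: r = r^2 * 17 mod 23 = 17^2 * 17 = 13*17 = 14
  bit 2 = 0: r = r^2 mod 23 = 14^2 = 12
  bit 3 = 1: r = r^2 * 17 mod 23 = 12^2 * 17 = 6*17 = 10
  -> s = B^a = 10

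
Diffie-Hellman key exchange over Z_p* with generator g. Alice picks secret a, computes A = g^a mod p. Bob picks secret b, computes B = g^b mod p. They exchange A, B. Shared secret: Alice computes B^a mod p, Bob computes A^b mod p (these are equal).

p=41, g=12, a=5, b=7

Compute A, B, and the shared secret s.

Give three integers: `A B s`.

A = 12^5 mod 41  (bits of 5 = 101)
  bit 0 = 1: r = r^2 * 12 mod 41 = 1^2 * 12 = 1*12 = 12
  bit 1 = 0: r = r^2 mod 41 = 12^2 = 21
  bit 2 = 1: r = r^2 * 12 mod 41 = 21^2 * 12 = 31*12 = 3
  -> A = 3
B = 12^7 mod 41  (bits of 7 = 111)
  bit 0 = 1: r = r^2 * 12 mod 41 = 1^2 * 12 = 1*12 = 12
  bit 1 = 1: r = r^2 * 12 mod 41 = 12^2 * 12 = 21*12 = 6
  bit 2 = 1: r = r^2 * 12 mod 41 = 6^2 * 12 = 36*12 = 22
  -> B = 22
s = B^a = 22^5 mod 41  (bits of 5 = 101)
  bit 0 = 1: r = r^2 * 22 mod 41 = 1^2 * 22 = 1*22 = 22
  bit 1 = 0: r = r^2 mod 41 = 22^2 = 33
  bit 2 = 1: r = r^2 * 22 mod 41 = 33^2 * 22 = 23*22 = 14
  -> s = B^a = 14

Answer: 3 22 14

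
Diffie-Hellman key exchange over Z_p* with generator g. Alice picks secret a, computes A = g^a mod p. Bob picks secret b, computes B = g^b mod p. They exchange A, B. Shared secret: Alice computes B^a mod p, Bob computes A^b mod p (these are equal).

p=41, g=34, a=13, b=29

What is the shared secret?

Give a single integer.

A = 34^13 mod 41  (bits of 13 = 1101)
  bit 0 = 1: r = r^2 * 34 mod 41 = 1^2 * 34 = 1*34 = 34
  bit 1 = 1: r = r^2 * 34 mod 41 = 34^2 * 34 = 8*34 = 26
  bit 2 = 0: r = r^2 mod 41 = 26^2 = 20
  bit 3 = 1: r = r^2 * 34 mod 41 = 20^2 * 34 = 31*34 = 29
  -> A = 29
B = 34^29 mod 41  (bits of 29 = 11101)
  bit 0 = 1: r = r^2 * 34 mod 41 = 1^2 * 34 = 1*34 = 34
  bit 1 = 1: r = r^2 * 34 mod 41 = 34^2 * 34 = 8*34 = 26
  bit 2 = 1: r = r^2 * 34 mod 41 = 26^2 * 34 = 20*34 = 24
  bit 3 = 0: r = r^2 mod 41 = 24^2 = 2
  bit 4 = 1: r = r^2 * 34 mod 41 = 2^2 * 34 = 4*34 = 13
  -> B = 13
s = B^a = 13^13 mod 41  (bits of 13 = 1101)
  bit 0 = 1: r = r^2 * 13 mod 41 = 1^2 * 13 = 1*13 = 13
  bit 1 = 1: r = r^2 * 13 mod 41 = 13^2 * 13 = 5*13 = 24
  bit 2 = 0: r = r^2 mod 41 = 24^2 = 2
  bit 3 = 1: r = r^2 * 13 mod 41 = 2^2 * 13 = 4*13 = 11
  -> s = B^a = 11

Answer: 11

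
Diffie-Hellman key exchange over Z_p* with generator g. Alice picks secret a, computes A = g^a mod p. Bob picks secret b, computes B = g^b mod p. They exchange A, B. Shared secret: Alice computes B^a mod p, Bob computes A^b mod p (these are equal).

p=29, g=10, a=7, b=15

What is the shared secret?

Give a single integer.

A = 10^7 mod 29  (bits of 7 = 111)
  bit 0 = 1: r = r^2 * 10 mod 29 = 1^2 * 10 = 1*10 = 10
  bit 1 = 1: r = r^2 * 10 mod 29 = 10^2 * 10 = 13*10 = 14
  bit 2 = 1: r = r^2 * 10 mod 29 = 14^2 * 10 = 22*10 = 17
  -> A = 17
B = 10^15 mod 29  (bits of 15 = 1111)
  bit 0 = 1: r = r^2 * 10 mod 29 = 1^2 * 10 = 1*10 = 10
  bit 1 = 1: r = r^2 * 10 mod 29 = 10^2 * 10 = 13*10 = 14
  bit 2 = 1: r = r^2 * 10 mod 29 = 14^2 * 10 = 22*10 = 17
  bit 3 = 1: r = r^2 * 10 mod 29 = 17^2 * 10 = 28*10 = 19
  -> B = 19
s = B^a = 19^7 mod 29  (bits of 7 = 111)
  bit 0 = 1: r = r^2 * 19 mod 29 = 1^2 * 19 = 1*19 = 19
  bit 1 = 1: r = r^2 * 19 mod 29 = 19^2 * 19 = 13*19 = 15
  bit 2 = 1: r = r^2 * 19 mod 29 = 15^2 * 19 = 22*19 = 12
  -> s = B^a = 12

Answer: 12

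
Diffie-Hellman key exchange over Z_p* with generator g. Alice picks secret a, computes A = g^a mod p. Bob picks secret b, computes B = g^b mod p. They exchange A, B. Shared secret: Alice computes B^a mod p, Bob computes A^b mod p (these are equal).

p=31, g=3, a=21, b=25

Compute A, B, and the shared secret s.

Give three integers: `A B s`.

A = 3^21 mod 31  (bits of 21 = 10101)
  bit 0 = 1: r = r^2 * 3 mod 31 = 1^2 * 3 = 1*3 = 3
  bit 1 = 0: r = r^2 mod 31 = 3^2 = 9
  bit 2 = 1: r = r^2 * 3 mod 31 = 9^2 * 3 = 19*3 = 26
  bit 3 = 0: r = r^2 mod 31 = 26^2 = 25
  bit 4 = 1: r = r^2 * 3 mod 31 = 25^2 * 3 = 5*3 = 15
  -> A = 15
B = 3^25 mod 31  (bits of 25 = 11001)
  bit 0 = 1: r = r^2 * 3 mod 31 = 1^2 * 3 = 1*3 = 3
  bit 1 = 1: r = r^2 * 3 mod 31 = 3^2 * 3 = 9*3 = 27
  bit 2 = 0: r = r^2 mod 31 = 27^2 = 16
  bit 3 = 0: r = r^2 mod 31 = 16^2 = 8
  bit 4 = 1: r = r^2 * 3 mod 31 = 8^2 * 3 = 2*3 = 6
  -> B = 6
s = B^a = 6^21 mod 31  (bits of 21 = 10101)
  bit 0 = 1: r = r^2 * 6 mod 31 = 1^2 * 6 = 1*6 = 6
  bit 1 = 0: r = r^2 mod 31 = 6^2 = 5
  bit 2 = 1: r = r^2 * 6 mod 31 = 5^2 * 6 = 25*6 = 26
  bit 3 = 0: r = r^2 mod 31 = 26^2 = 25
  bit 4 = 1: r = r^2 * 6 mod 31 = 25^2 * 6 = 5*6 = 30
  -> s = B^a = 30

Answer: 15 6 30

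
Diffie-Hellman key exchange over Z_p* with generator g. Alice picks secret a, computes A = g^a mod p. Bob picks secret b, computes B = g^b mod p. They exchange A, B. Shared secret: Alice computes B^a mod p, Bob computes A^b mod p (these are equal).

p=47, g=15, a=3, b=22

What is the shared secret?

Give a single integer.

Answer: 21

Derivation:
A = 15^3 mod 47  (bits of 3 = 11)
  bit 0 = 1: r = r^2 * 15 mod 47 = 1^2 * 15 = 1*15 = 15
  bit 1 = 1: r = r^2 * 15 mod 47 = 15^2 * 15 = 37*15 = 38
  -> A = 38
B = 15^22 mod 47  (bits of 22 = 10110)
  bit 0 = 1: r = r^2 * 15 mod 47 = 1^2 * 15 = 1*15 = 15
  bit 1 = 0: r = r^2 mod 47 = 15^2 = 37
  bit 2 = 1: r = r^2 * 15 mod 47 = 37^2 * 15 = 6*15 = 43
  bit 3 = 1: r = r^2 * 15 mod 47 = 43^2 * 15 = 16*15 = 5
  bit 4 = 0: r = r^2 mod 47 = 5^2 = 25
  -> B = 25
s = B^a = 25^3 mod 47  (bits of 3 = 11)
  bit 0 = 1: r = r^2 * 25 mod 47 = 1^2 * 25 = 1*25 = 25
  bit 1 = 1: r = r^2 * 25 mod 47 = 25^2 * 25 = 14*25 = 21
  -> s = B^a = 21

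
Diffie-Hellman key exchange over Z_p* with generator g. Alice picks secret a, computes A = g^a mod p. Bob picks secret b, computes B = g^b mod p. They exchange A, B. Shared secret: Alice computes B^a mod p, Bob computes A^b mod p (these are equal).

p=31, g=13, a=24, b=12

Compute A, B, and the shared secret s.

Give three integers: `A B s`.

A = 13^24 mod 31  (bits of 24 = 11000)
  bit 0 = 1: r = r^2 * 13 mod 31 = 1^2 * 13 = 1*13 = 13
  bit 1 = 1: r = r^2 * 13 mod 31 = 13^2 * 13 = 14*13 = 27
  bit 2 = 0: r = r^2 mod 31 = 27^2 = 16
  bit 3 = 0: r = r^2 mod 31 = 16^2 = 8
  bit 4 = 0: r = r^2 mod 31 = 8^2 = 2
  -> A = 2
B = 13^12 mod 31  (bits of 12 = 1100)
  bit 0 = 1: r = r^2 * 13 mod 31 = 1^2 * 13 = 1*13 = 13
  bit 1 = 1: r = r^2 * 13 mod 31 = 13^2 * 13 = 14*13 = 27
  bit 2 = 0: r = r^2 mod 31 = 27^2 = 16
  bit 3 = 0: r = r^2 mod 31 = 16^2 = 8
  -> B = 8
s = B^a = 8^24 mod 31  (bits of 24 = 11000)
  bit 0 = 1: r = r^2 * 8 mod 31 = 1^2 * 8 = 1*8 = 8
  bit 1 = 1: r = r^2 * 8 mod 31 = 8^2 * 8 = 2*8 = 16
  bit 2 = 0: r = r^2 mod 31 = 16^2 = 8
  bit 3 = 0: r = r^2 mod 31 = 8^2 = 2
  bit 4 = 0: r = r^2 mod 31 = 2^2 = 4
  -> s = B^a = 4

Answer: 2 8 4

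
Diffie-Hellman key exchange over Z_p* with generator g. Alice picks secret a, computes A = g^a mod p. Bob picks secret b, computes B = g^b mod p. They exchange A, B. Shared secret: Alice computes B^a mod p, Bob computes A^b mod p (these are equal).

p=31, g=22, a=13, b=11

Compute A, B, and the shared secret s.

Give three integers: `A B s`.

A = 22^13 mod 31  (bits of 13 = 1101)
  bit 0 = 1: r = r^2 * 22 mod 31 = 1^2 * 22 = 1*22 = 22
  bit 1 = 1: r = r^2 * 22 mod 31 = 22^2 * 22 = 19*22 = 15
  bit 2 = 0: r = r^2 mod 31 = 15^2 = 8
  bit 3 = 1: r = r^2 * 22 mod 31 = 8^2 * 22 = 2*22 = 13
  -> A = 13
B = 22^11 mod 31  (bits of 11 = 1011)
  bit 0 = 1: r = r^2 * 22 mod 31 = 1^2 * 22 = 1*22 = 22
  bit 1 = 0: r = r^2 mod 31 = 22^2 = 19
  bit 2 = 1: r = r^2 * 22 mod 31 = 19^2 * 22 = 20*22 = 6
  bit 3 = 1: r = r^2 * 22 mod 31 = 6^2 * 22 = 5*22 = 17
  -> B = 17
s = B^a = 17^13 mod 31  (bits of 13 = 1101)
  bit 0 = 1: r = r^2 * 17 mod 31 = 1^2 * 17 = 1*17 = 17
  bit 1 = 1: r = r^2 * 17 mod 31 = 17^2 * 17 = 10*17 = 15
  bit 2 = 0: r = r^2 mod 31 = 15^2 = 8
  bit 3 = 1: r = r^2 * 17 mod 31 = 8^2 * 17 = 2*17 = 3
  -> s = B^a = 3

Answer: 13 17 3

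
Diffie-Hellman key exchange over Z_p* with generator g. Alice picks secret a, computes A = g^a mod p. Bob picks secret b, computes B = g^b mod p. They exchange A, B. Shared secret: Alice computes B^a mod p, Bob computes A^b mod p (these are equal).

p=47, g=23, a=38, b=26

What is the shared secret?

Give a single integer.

Answer: 2

Derivation:
A = 23^38 mod 47  (bits of 38 = 100110)
  bit 0 = 1: r = r^2 * 23 mod 47 = 1^2 * 23 = 1*23 = 23
  bit 1 = 0: r = r^2 mod 47 = 23^2 = 12
  bit 2 = 0: r = r^2 mod 47 = 12^2 = 3
  bit 3 = 1: r = r^2 * 23 mod 47 = 3^2 * 23 = 9*23 = 19
  bit 4 = 1: r = r^2 * 23 mod 47 = 19^2 * 23 = 32*23 = 31
  bit 5 = 0: r = r^2 mod 47 = 31^2 = 21
  -> A = 21
B = 23^26 mod 47  (bits of 26 = 11010)
  bit 0 = 1: r = r^2 * 23 mod 47 = 1^2 * 23 = 1*23 = 23
  bit 1 = 1: r = r^2 * 23 mod 47 = 23^2 * 23 = 12*23 = 41
  bit 2 = 0: r = r^2 mod 47 = 41^2 = 36
  bit 3 = 1: r = r^2 * 23 mod 47 = 36^2 * 23 = 27*23 = 10
  bit 4 = 0: r = r^2 mod 47 = 10^2 = 6
  -> B = 6
s = B^a = 6^38 mod 47  (bits of 38 = 100110)
  bit 0 = 1: r = r^2 * 6 mod 47 = 1^2 * 6 = 1*6 = 6
  bit 1 = 0: r = r^2 mod 47 = 6^2 = 36
  bit 2 = 0: r = r^2 mod 47 = 36^2 = 27
  bit 3 = 1: r = r^2 * 6 mod 47 = 27^2 * 6 = 24*6 = 3
  bit 4 = 1: r = r^2 * 6 mod 47 = 3^2 * 6 = 9*6 = 7
  bit 5 = 0: r = r^2 mod 47 = 7^2 = 2
  -> s = B^a = 2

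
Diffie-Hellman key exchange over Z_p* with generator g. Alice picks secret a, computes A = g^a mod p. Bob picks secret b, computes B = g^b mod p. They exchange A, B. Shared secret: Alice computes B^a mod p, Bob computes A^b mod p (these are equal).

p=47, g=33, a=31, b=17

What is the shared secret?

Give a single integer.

Answer: 41

Derivation:
A = 33^31 mod 47  (bits of 31 = 11111)
  bit 0 = 1: r = r^2 * 33 mod 47 = 1^2 * 33 = 1*33 = 33
  bit 1 = 1: r = r^2 * 33 mod 47 = 33^2 * 33 = 8*33 = 29
  bit 2 = 1: r = r^2 * 33 mod 47 = 29^2 * 33 = 42*33 = 23
  bit 3 = 1: r = r^2 * 33 mod 47 = 23^2 * 33 = 12*33 = 20
  bit 4 = 1: r = r^2 * 33 mod 47 = 20^2 * 33 = 24*33 = 40
  -> A = 40
B = 33^17 mod 47  (bits of 17 = 10001)
  bit 0 = 1: r = r^2 * 33 mod 47 = 1^2 * 33 = 1*33 = 33
  bit 1 = 0: r = r^2 mod 47 = 33^2 = 8
  bit 2 = 0: r = r^2 mod 47 = 8^2 = 17
  bit 3 = 0: r = r^2 mod 47 = 17^2 = 7
  bit 4 = 1: r = r^2 * 33 mod 47 = 7^2 * 33 = 2*33 = 19
  -> B = 19
s = B^a = 19^31 mod 47  (bits of 31 = 11111)
  bit 0 = 1: r = r^2 * 19 mod 47 = 1^2 * 19 = 1*19 = 19
  bit 1 = 1: r = r^2 * 19 mod 47 = 19^2 * 19 = 32*19 = 44
  bit 2 = 1: r = r^2 * 19 mod 47 = 44^2 * 19 = 9*19 = 30
  bit 3 = 1: r = r^2 * 19 mod 47 = 30^2 * 19 = 7*19 = 39
  bit 4 = 1: r = r^2 * 19 mod 47 = 39^2 * 19 = 17*19 = 41
  -> s = B^a = 41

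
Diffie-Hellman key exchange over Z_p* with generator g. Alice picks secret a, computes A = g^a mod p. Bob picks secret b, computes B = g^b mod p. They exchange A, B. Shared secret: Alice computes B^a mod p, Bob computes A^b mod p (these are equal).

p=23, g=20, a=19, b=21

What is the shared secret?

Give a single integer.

A = 20^19 mod 23  (bits of 19 = 10011)
  bit 0 = 1: r = r^2 * 20 mod 23 = 1^2 * 20 = 1*20 = 20
  bit 1 = 0: r = r^2 mod 23 = 20^2 = 9
  bit 2 = 0: r = r^2 mod 23 = 9^2 = 12
  bit 3 = 1: r = r^2 * 20 mod 23 = 12^2 * 20 = 6*20 = 5
  bit 4 = 1: r = r^2 * 20 mod 23 = 5^2 * 20 = 2*20 = 17
  -> A = 17
B = 20^21 mod 23  (bits of 21 = 10101)
  bit 0 = 1: r = r^2 * 20 mod 23 = 1^2 * 20 = 1*20 = 20
  bit 1 = 0: r = r^2 mod 23 = 20^2 = 9
  bit 2 = 1: r = r^2 * 20 mod 23 = 9^2 * 20 = 12*20 = 10
  bit 3 = 0: r = r^2 mod 23 = 10^2 = 8
  bit 4 = 1: r = r^2 * 20 mod 23 = 8^2 * 20 = 18*20 = 15
  -> B = 15
s = B^a = 15^19 mod 23  (bits of 19 = 10011)
  bit 0 = 1: r = r^2 * 15 mod 23 = 1^2 * 15 = 1*15 = 15
  bit 1 = 0: r = r^2 mod 23 = 15^2 = 18
  bit 2 = 0: r = r^2 mod 23 = 18^2 = 2
  bit 3 = 1: r = r^2 * 15 mod 23 = 2^2 * 15 = 4*15 = 14
  bit 4 = 1: r = r^2 * 15 mod 23 = 14^2 * 15 = 12*15 = 19
  -> s = B^a = 19

Answer: 19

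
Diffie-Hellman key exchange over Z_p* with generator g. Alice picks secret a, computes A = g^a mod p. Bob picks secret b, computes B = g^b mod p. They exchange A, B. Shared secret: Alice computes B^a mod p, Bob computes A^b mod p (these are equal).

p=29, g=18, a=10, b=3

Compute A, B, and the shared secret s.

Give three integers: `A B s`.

Answer: 22 3 5

Derivation:
A = 18^10 mod 29  (bits of 10 = 1010)
  bit 0 = 1: r = r^2 * 18 mod 29 = 1^2 * 18 = 1*18 = 18
  bit 1 = 0: r = r^2 mod 29 = 18^2 = 5
  bit 2 = 1: r = r^2 * 18 mod 29 = 5^2 * 18 = 25*18 = 15
  bit 3 = 0: r = r^2 mod 29 = 15^2 = 22
  -> A = 22
B = 18^3 mod 29  (bits of 3 = 11)
  bit 0 = 1: r = r^2 * 18 mod 29 = 1^2 * 18 = 1*18 = 18
  bit 1 = 1: r = r^2 * 18 mod 29 = 18^2 * 18 = 5*18 = 3
  -> B = 3
s = B^a = 3^10 mod 29  (bits of 10 = 1010)
  bit 0 = 1: r = r^2 * 3 mod 29 = 1^2 * 3 = 1*3 = 3
  bit 1 = 0: r = r^2 mod 29 = 3^2 = 9
  bit 2 = 1: r = r^2 * 3 mod 29 = 9^2 * 3 = 23*3 = 11
  bit 3 = 0: r = r^2 mod 29 = 11^2 = 5
  -> s = B^a = 5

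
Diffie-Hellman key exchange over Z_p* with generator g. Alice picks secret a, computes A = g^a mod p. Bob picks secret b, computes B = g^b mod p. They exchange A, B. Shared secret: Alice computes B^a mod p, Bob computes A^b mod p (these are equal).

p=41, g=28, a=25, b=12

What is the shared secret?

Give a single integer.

Answer: 40

Derivation:
A = 28^25 mod 41  (bits of 25 = 11001)
  bit 0 = 1: r = r^2 * 28 mod 41 = 1^2 * 28 = 1*28 = 28
  bit 1 = 1: r = r^2 * 28 mod 41 = 28^2 * 28 = 5*28 = 17
  bit 2 = 0: r = r^2 mod 41 = 17^2 = 2
  bit 3 = 0: r = r^2 mod 41 = 2^2 = 4
  bit 4 = 1: r = r^2 * 28 mod 41 = 4^2 * 28 = 16*28 = 38
  -> A = 38
B = 28^12 mod 41  (bits of 12 = 1100)
  bit 0 = 1: r = r^2 * 28 mod 41 = 1^2 * 28 = 1*28 = 28
  bit 1 = 1: r = r^2 * 28 mod 41 = 28^2 * 28 = 5*28 = 17
  bit 2 = 0: r = r^2 mod 41 = 17^2 = 2
  bit 3 = 0: r = r^2 mod 41 = 2^2 = 4
  -> B = 4
s = B^a = 4^25 mod 41  (bits of 25 = 11001)
  bit 0 = 1: r = r^2 * 4 mod 41 = 1^2 * 4 = 1*4 = 4
  bit 1 = 1: r = r^2 * 4 mod 41 = 4^2 * 4 = 16*4 = 23
  bit 2 = 0: r = r^2 mod 41 = 23^2 = 37
  bit 3 = 0: r = r^2 mod 41 = 37^2 = 16
  bit 4 = 1: r = r^2 * 4 mod 41 = 16^2 * 4 = 10*4 = 40
  -> s = B^a = 40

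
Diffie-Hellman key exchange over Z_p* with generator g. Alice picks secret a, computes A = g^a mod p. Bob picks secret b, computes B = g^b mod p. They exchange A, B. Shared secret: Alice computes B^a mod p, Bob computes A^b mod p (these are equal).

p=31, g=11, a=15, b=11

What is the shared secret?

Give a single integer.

Answer: 30

Derivation:
A = 11^15 mod 31  (bits of 15 = 1111)
  bit 0 = 1: r = r^2 * 11 mod 31 = 1^2 * 11 = 1*11 = 11
  bit 1 = 1: r = r^2 * 11 mod 31 = 11^2 * 11 = 28*11 = 29
  bit 2 = 1: r = r^2 * 11 mod 31 = 29^2 * 11 = 4*11 = 13
  bit 3 = 1: r = r^2 * 11 mod 31 = 13^2 * 11 = 14*11 = 30
  -> A = 30
B = 11^11 mod 31  (bits of 11 = 1011)
  bit 0 = 1: r = r^2 * 11 mod 31 = 1^2 * 11 = 1*11 = 11
  bit 1 = 0: r = r^2 mod 31 = 11^2 = 28
  bit 2 = 1: r = r^2 * 11 mod 31 = 28^2 * 11 = 9*11 = 6
  bit 3 = 1: r = r^2 * 11 mod 31 = 6^2 * 11 = 5*11 = 24
  -> B = 24
s = B^a = 24^15 mod 31  (bits of 15 = 1111)
  bit 0 = 1: r = r^2 * 24 mod 31 = 1^2 * 24 = 1*24 = 24
  bit 1 = 1: r = r^2 * 24 mod 31 = 24^2 * 24 = 18*24 = 29
  bit 2 = 1: r = r^2 * 24 mod 31 = 29^2 * 24 = 4*24 = 3
  bit 3 = 1: r = r^2 * 24 mod 31 = 3^2 * 24 = 9*24 = 30
  -> s = B^a = 30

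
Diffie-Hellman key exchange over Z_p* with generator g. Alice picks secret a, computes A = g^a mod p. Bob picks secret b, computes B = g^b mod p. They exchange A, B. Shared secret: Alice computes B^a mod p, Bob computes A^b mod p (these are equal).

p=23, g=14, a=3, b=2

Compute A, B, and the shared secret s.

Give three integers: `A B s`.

Answer: 7 12 3

Derivation:
A = 14^3 mod 23  (bits of 3 = 11)
  bit 0 = 1: r = r^2 * 14 mod 23 = 1^2 * 14 = 1*14 = 14
  bit 1 = 1: r = r^2 * 14 mod 23 = 14^2 * 14 = 12*14 = 7
  -> A = 7
B = 14^2 mod 23  (bits of 2 = 10)
  bit 0 = 1: r = r^2 * 14 mod 23 = 1^2 * 14 = 1*14 = 14
  bit 1 = 0: r = r^2 mod 23 = 14^2 = 12
  -> B = 12
s = B^a = 12^3 mod 23  (bits of 3 = 11)
  bit 0 = 1: r = r^2 * 12 mod 23 = 1^2 * 12 = 1*12 = 12
  bit 1 = 1: r = r^2 * 12 mod 23 = 12^2 * 12 = 6*12 = 3
  -> s = B^a = 3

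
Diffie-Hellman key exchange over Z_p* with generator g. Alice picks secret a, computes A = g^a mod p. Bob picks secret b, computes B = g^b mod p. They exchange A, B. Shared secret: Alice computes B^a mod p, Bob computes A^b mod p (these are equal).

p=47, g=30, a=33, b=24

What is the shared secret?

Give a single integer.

A = 30^33 mod 47  (bits of 33 = 100001)
  bit 0 = 1: r = r^2 * 30 mod 47 = 1^2 * 30 = 1*30 = 30
  bit 1 = 0: r = r^2 mod 47 = 30^2 = 7
  bit 2 = 0: r = r^2 mod 47 = 7^2 = 2
  bit 3 = 0: r = r^2 mod 47 = 2^2 = 4
  bit 4 = 0: r = r^2 mod 47 = 4^2 = 16
  bit 5 = 1: r = r^2 * 30 mod 47 = 16^2 * 30 = 21*30 = 19
  -> A = 19
B = 30^24 mod 47  (bits of 24 = 11000)
  bit 0 = 1: r = r^2 * 30 mod 47 = 1^2 * 30 = 1*30 = 30
  bit 1 = 1: r = r^2 * 30 mod 47 = 30^2 * 30 = 7*30 = 22
  bit 2 = 0: r = r^2 mod 47 = 22^2 = 14
  bit 3 = 0: r = r^2 mod 47 = 14^2 = 8
  bit 4 = 0: r = r^2 mod 47 = 8^2 = 17
  -> B = 17
s = B^a = 17^33 mod 47  (bits of 33 = 100001)
  bit 0 = 1: r = r^2 * 17 mod 47 = 1^2 * 17 = 1*17 = 17
  bit 1 = 0: r = r^2 mod 47 = 17^2 = 7
  bit 2 = 0: r = r^2 mod 47 = 7^2 = 2
  bit 3 = 0: r = r^2 mod 47 = 2^2 = 4
  bit 4 = 0: r = r^2 mod 47 = 4^2 = 16
  bit 5 = 1: r = r^2 * 17 mod 47 = 16^2 * 17 = 21*17 = 28
  -> s = B^a = 28

Answer: 28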